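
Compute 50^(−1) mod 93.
Apply the extended Euclidean algorithm to (93, 50), tracking rows (r, s, t) with s·93 + t·50 = r. Each division r_prev = q·r_cur + r_new produces the new row as (previous row) − q·(current row):
  row A: (93, 1, 0)   [1·93 + 0·50 = 93]
  row B: (50, 0, 1)   [0·93 + 1·50 = 50]
  93 = 1·50 + 43   → row C = row A − 1·row B = (43, 1, −1)   [check: 1·93 − 1·50 = 43]
  50 = 1·43 + 7   → row D = row B − 1·row C = (7, −1, 2)   [check: −1·93 + 2·50 = 7]
  43 = 6·7 + 1   → row E = row C − 6·row D = (1, 7, −13)   [check: 7·93 − 13·50 = 1]
  7 = 7·1 + 0   → remainder 0, stop. gcd = 1 (last nonzero row E).
The gcd is 1, so 50 is invertible mod 93. The last nonzero row gives 7·93 − 13·50 = 1, so t = −13. So 50^(−1) ≡ −13 ≡ 80 (mod 93). Verify: 50 · 80 = 4000 ≡ 1 (mod 93). ✓

Final answer: 50^(−1) ≡ 80 (mod 93)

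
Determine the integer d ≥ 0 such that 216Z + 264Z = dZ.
In the PID Z, (a, b) is generated by gcd(a, b). Compute gcd(264, 216) with the extended Euclidean algorithm, tracking rows (r, s, t) with s·264 + t·216 = r:
  row A: (264, 1, 0)   [1·264 + 0·216 = 264]
  row B: (216, 0, 1)   [0·264 + 1·216 = 216]
  264 = 1·216 + 48   → row C = row A − 1·row B = (48, 1, −1)   [check: 1·264 − 1·216 = 48]
  216 = 4·48 + 24   → row D = row B − 4·row C = (24, −4, 5)   [check: −4·264 + 5·216 = 24]
  48 = 2·24 + 0   → remainder 0, stop. gcd = 24 (last nonzero row D).
So gcd(216, 264) = 24, with Bézout identity −4·264 + 5·216 = 24. Containment (⊇): the Bézout identity exhibits 24 as an element of (216, 264), giving (24) ⊆ (216, 264). Containment (⊆): since 24 | 216 and 24 | 264 (216 = 24·9, 264 = 24·11), every Z-linear combination of 216 and 264 is divisible by 24, so (216, 264) ⊆ (24). Therefore (216, 264) = (24), d = 24.

Final answer: (216, 264) = (24); d = 24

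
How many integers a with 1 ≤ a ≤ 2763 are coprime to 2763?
1836

The number of a ∈ {1, ..., 2763} with gcd(a, 2763) = 1 is by definition Euler's totient φ(2763). φ is multiplicative, with φ(p^e) = p^e − p^(e−1). Factorise 2763 = 3^2 · 307. Then
  φ(2763) = (3^2 − 3^1) · (307 − 1) = 6 · 306 = 1836.
So there are 1836 such integers.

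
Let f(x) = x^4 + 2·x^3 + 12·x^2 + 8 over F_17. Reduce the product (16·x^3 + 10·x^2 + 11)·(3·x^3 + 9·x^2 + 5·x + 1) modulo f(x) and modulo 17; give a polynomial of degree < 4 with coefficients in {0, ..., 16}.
a · b ≡ 15·x^3 + 9·x^2 + 9·x + 2 (mod f(x))

Multiply as integer polynomials: a · b = 48·x^6 + 174·x^5 + 170·x^4 + 99·x^3 + 109·x^2 + 55·x + 11. Reducing coefficients mod 17: a · b ≡ 14·x^6 + 4·x^5 + 14·x^3 + 7·x^2 + 4·x + 11. Now divide by f(x) = x^4 + 2·x^3 + 12·x^2 + 8 in F_17[x], eliminating the leading term at each step:
  leading term 14·x^6: subtract (14·x^2)·f(x) = 14·x^6 + 11·x^5 + 15·x^4 + 10·x^2, leaving 10·x^5 + 2·x^4 + 14·x^3 + 14·x^2 + 4·x + 11 (coefficients mod 17)
  leading term 10·x^5: subtract (10·x)·f(x) = 10·x^5 + 3·x^4 + x^3 + 12·x, leaving 16·x^4 + 13·x^3 + 14·x^2 + 9·x + 11 (coefficients mod 17)
  leading term 16·x^4: subtract (16)·f(x) = 16·x^4 + 15·x^3 + 5·x^2 + 9, leaving 15·x^3 + 9·x^2 + 9·x + 2 (coefficients mod 17)
The degree is now < 4, so this is the remainder. Hence a · b ≡ 15·x^3 + 9·x^2 + 9·x + 2 in F_17[x]/(f).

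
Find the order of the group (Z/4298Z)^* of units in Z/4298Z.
(Z/4298Z)^* consists of the classes a with gcd(a, 4298) = 1, so its order is φ(4298). φ is multiplicative, with φ(p^e) = p^e − p^(e−1). Factorise 4298 = 2 · 7 · 307. Then
  φ(4298) = (2 − 1) · (7 − 1) · (307 − 1) = 1 · 6 · 306 = 1836.
Thus |(Z/4298Z)^*| = 1836.

Final answer: |(Z/4298Z)^*| = 1836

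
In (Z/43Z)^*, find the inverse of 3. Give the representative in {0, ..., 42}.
Apply the extended Euclidean algorithm to (43, 3), tracking rows (r, s, t) with s·43 + t·3 = r. Each division r_prev = q·r_cur + r_new produces the new row as (previous row) − q·(current row):
  row A: (43, 1, 0)   [1·43 + 0·3 = 43]
  row B: (3, 0, 1)   [0·43 + 1·3 = 3]
  43 = 14·3 + 1   → row C = row A − 14·row B = (1, 1, −14)   [check: 1·43 − 14·3 = 1]
  3 = 3·1 + 0   → remainder 0, stop. gcd = 1 (last nonzero row C).
The gcd is 1, so 3 is invertible mod 43. The last nonzero row gives 1·43 − 14·3 = 1, so t = −14. So 3^(−1) ≡ −14 ≡ 29 (mod 43). Verify: 3 · 29 = 87 ≡ 1 (mod 43). ✓

Final answer: 3^(−1) ≡ 29 (mod 43)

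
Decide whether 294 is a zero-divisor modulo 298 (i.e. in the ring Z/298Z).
gcd(294, 298) = 2 > 1, so 294 is not a unit in Z/298Z. In Z/nZ every nonzero non-unit is a zero-divisor: explicitly, take b = 298/gcd = 149 ≠ 0 (mod 298); then 294·149 = 43806 = 147·298, i.e. 294·149 ≡ 0 (mod 298). So 294 is a zero-divisor.

Final answer: YES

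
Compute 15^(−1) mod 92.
15^(−1) ≡ 43 (mod 92)

Apply the extended Euclidean algorithm to (92, 15), tracking rows (r, s, t) with s·92 + t·15 = r. Each division r_prev = q·r_cur + r_new produces the new row as (previous row) − q·(current row):
  row A: (92, 1, 0)   [1·92 + 0·15 = 92]
  row B: (15, 0, 1)   [0·92 + 1·15 = 15]
  92 = 6·15 + 2   → row C = row A − 6·row B = (2, 1, −6)   [check: 1·92 − 6·15 = 2]
  15 = 7·2 + 1   → row D = row B − 7·row C = (1, −7, 43)   [check: −7·92 + 43·15 = 1]
  2 = 2·1 + 0   → remainder 0, stop. gcd = 1 (last nonzero row D).
The gcd is 1, so 15 is invertible mod 92. The last nonzero row gives −7·92 + 43·15 = 1, so t = 43. So 15^(−1) ≡ 43 (mod 92). Verify: 15 · 43 = 645 ≡ 1 (mod 92). ✓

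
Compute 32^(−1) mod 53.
Apply the extended Euclidean algorithm to (53, 32), tracking rows (r, s, t) with s·53 + t·32 = r. Each division r_prev = q·r_cur + r_new produces the new row as (previous row) − q·(current row):
  row A: (53, 1, 0)   [1·53 + 0·32 = 53]
  row B: (32, 0, 1)   [0·53 + 1·32 = 32]
  53 = 1·32 + 21   → row C = row A − 1·row B = (21, 1, −1)   [check: 1·53 − 1·32 = 21]
  32 = 1·21 + 11   → row D = row B − 1·row C = (11, −1, 2)   [check: −1·53 + 2·32 = 11]
  21 = 1·11 + 10   → row E = row C − 1·row D = (10, 2, −3)   [check: 2·53 − 3·32 = 10]
  11 = 1·10 + 1   → row F = row D − 1·row E = (1, −3, 5)   [check: −3·53 + 5·32 = 1]
  10 = 10·1 + 0   → remainder 0, stop. gcd = 1 (last nonzero row F).
The gcd is 1, so 32 is invertible mod 53. The last nonzero row gives −3·53 + 5·32 = 1, so t = 5. So 32^(−1) ≡ 5 (mod 53). Verify: 32 · 5 = 160 ≡ 1 (mod 53). ✓

Final answer: 32^(−1) ≡ 5 (mod 53)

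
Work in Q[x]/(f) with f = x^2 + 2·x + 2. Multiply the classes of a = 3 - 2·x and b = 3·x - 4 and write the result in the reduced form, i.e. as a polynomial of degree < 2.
First multiply in Q[x] without reducing: a · b = -6·x^2 + 17·x - 12. Now divide by f(x) = x^2 + 2·x + 2, eliminating the leading term at each step:
  leading term -6·x^2: subtract (-6)·f(x) = -6·x^2 - 12·x - 12, leaving 29·x
The degree is now < 2, so this is the remainder. Hence a · b ≡ 29·x in Q[x]/(f).

Final answer: a · b ≡ 29·x (mod f(x))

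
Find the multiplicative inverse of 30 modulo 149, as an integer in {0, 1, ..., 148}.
Apply the extended Euclidean algorithm to (149, 30), tracking rows (r, s, t) with s·149 + t·30 = r. Each division r_prev = q·r_cur + r_new produces the new row as (previous row) − q·(current row):
  row A: (149, 1, 0)   [1·149 + 0·30 = 149]
  row B: (30, 0, 1)   [0·149 + 1·30 = 30]
  149 = 4·30 + 29   → row C = row A − 4·row B = (29, 1, −4)   [check: 1·149 − 4·30 = 29]
  30 = 1·29 + 1   → row D = row B − 1·row C = (1, −1, 5)   [check: −1·149 + 5·30 = 1]
  29 = 29·1 + 0   → remainder 0, stop. gcd = 1 (last nonzero row D).
The gcd is 1, so 30 is invertible mod 149. The last nonzero row gives −1·149 + 5·30 = 1, so t = 5. So 30^(−1) ≡ 5 (mod 149). Verify: 30 · 5 = 150 ≡ 1 (mod 149). ✓

Final answer: 30^(−1) ≡ 5 (mod 149)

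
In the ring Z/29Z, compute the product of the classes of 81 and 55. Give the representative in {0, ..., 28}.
18

Reduce the factors first: 81 ≡ 23, 55 ≡ 26 (mod 29), so 81 · 55 ≡ 23 · 26 (mod 29). 23 · 26 = 598. Dividing by 29: 598 = 20·29 + 18. So (81 · 55) mod 29 = 18.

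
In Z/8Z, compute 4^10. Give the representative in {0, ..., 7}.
Use repeated squaring. Binary(10) = 1010. Walk through the bits of the exponent 10 left-to-right: at each bit after the leading one, square the running value, then multiply by 4 if the bit is 1 (always reducing mod 8):
  bit 1 = 1 (leading): start with 4.
  bit 2 = 0: square 4^2 = 16 ≡ 0 (mod 8).
  bit 3 = 1: square 0^2 = 0; bit is 1, so multiply 0·4 = 0 (mod 8).
  bit 4 = 0: square 0^2 = 0 (mod 8).
Final value: 4^10 ≡ 0 (mod 8).

Final answer: 0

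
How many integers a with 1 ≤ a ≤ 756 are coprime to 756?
216

The number of a ∈ {1, ..., 756} with gcd(a, 756) = 1 is by definition Euler's totient φ(756). φ is multiplicative, with φ(p^e) = p^e − p^(e−1). Factorise 756 = 2^2 · 3^3 · 7. Then
  φ(756) = (2^2 − 2^1) · (3^3 − 3^2) · (7 − 1) = 2 · 18 · 6 = 216.
So there are 216 such integers.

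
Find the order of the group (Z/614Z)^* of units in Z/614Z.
|(Z/614Z)^*| = 306

(Z/614Z)^* consists of the classes a with gcd(a, 614) = 1, so its order is φ(614). φ is multiplicative, with φ(p^e) = p^e − p^(e−1). Factorise 614 = 2 · 307. Then
  φ(614) = (2 − 1) · (307 − 1) = 1 · 306 = 306.
Thus |(Z/614Z)^*| = 306.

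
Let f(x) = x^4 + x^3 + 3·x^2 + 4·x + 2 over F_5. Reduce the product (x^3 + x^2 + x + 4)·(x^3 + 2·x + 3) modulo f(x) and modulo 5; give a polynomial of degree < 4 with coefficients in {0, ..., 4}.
Multiply as integer polynomials: a · b = x^6 + x^5 + 3·x^4 + 9·x^3 + 5·x^2 + 11·x + 12. Reducing coefficients mod 5: a · b ≡ x^6 + x^5 + 3·x^4 + 4·x^3 + x + 2. Now divide by f(x) = x^4 + x^3 + 3·x^2 + 4·x + 2 in F_5[x], eliminating the leading term at each step:
  leading term x^6: subtract (x^2)·f(x) = x^6 + x^5 + 3·x^4 + 4·x^3 + 2·x^2, leaving 3·x^2 + x + 2 (coefficients mod 5)
The degree is now < 4, so this is the remainder. Hence a · b ≡ 3·x^2 + x + 2 in F_5[x]/(f).

Final answer: a · b ≡ 3·x^2 + x + 2 (mod f(x))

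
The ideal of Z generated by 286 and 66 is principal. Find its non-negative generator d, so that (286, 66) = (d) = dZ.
In the PID Z, (a, b) is generated by gcd(a, b). Compute gcd(286, 66) with the extended Euclidean algorithm, tracking rows (r, s, t) with s·286 + t·66 = r:
  row A: (286, 1, 0)   [1·286 + 0·66 = 286]
  row B: (66, 0, 1)   [0·286 + 1·66 = 66]
  286 = 4·66 + 22   → row C = row A − 4·row B = (22, 1, −4)   [check: 1·286 − 4·66 = 22]
  66 = 3·22 + 0   → remainder 0, stop. gcd = 22 (last nonzero row C).
So gcd(286, 66) = 22, with Bézout identity 1·286 − 4·66 = 22. Containment (⊇): the Bézout identity exhibits 22 as an element of (286, 66), giving (22) ⊆ (286, 66). Containment (⊆): since 22 | 286 and 22 | 66 (286 = 22·13, 66 = 22·3), every Z-linear combination of 286 and 66 is divisible by 22, so (286, 66) ⊆ (22). Therefore (286, 66) = (22), d = 22.

Final answer: (286, 66) = (22); d = 22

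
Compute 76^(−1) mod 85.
76^(−1) ≡ 66 (mod 85)

Apply the extended Euclidean algorithm to (85, 76), tracking rows (r, s, t) with s·85 + t·76 = r. Each division r_prev = q·r_cur + r_new produces the new row as (previous row) − q·(current row):
  row A: (85, 1, 0)   [1·85 + 0·76 = 85]
  row B: (76, 0, 1)   [0·85 + 1·76 = 76]
  85 = 1·76 + 9   → row C = row A − 1·row B = (9, 1, −1)   [check: 1·85 − 1·76 = 9]
  76 = 8·9 + 4   → row D = row B − 8·row C = (4, −8, 9)   [check: −8·85 + 9·76 = 4]
  9 = 2·4 + 1   → row E = row C − 2·row D = (1, 17, −19)   [check: 17·85 − 19·76 = 1]
  4 = 4·1 + 0   → remainder 0, stop. gcd = 1 (last nonzero row E).
The gcd is 1, so 76 is invertible mod 85. The last nonzero row gives 17·85 − 19·76 = 1, so t = −19. So 76^(−1) ≡ −19 ≡ 66 (mod 85). Verify: 76 · 66 = 5016 ≡ 1 (mod 85). ✓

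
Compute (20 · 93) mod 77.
Reduce the factors first: 93 ≡ 16 (mod 77), so 20 · 93 ≡ 20 · 16 (mod 77). 20 · 16 = 320. Dividing by 77: 320 = 4·77 + 12. So (20 · 93) mod 77 = 12.

Final answer: 12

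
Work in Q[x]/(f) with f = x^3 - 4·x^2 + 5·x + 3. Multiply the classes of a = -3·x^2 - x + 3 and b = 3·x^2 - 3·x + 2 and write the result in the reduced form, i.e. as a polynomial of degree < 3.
First multiply in Q[x] without reducing: a · b = -9·x^4 + 6·x^3 + 6·x^2 - 11·x + 6. Now divide by f(x) = x^3 - 4·x^2 + 5·x + 3, eliminating the leading term at each step:
  leading term -9·x^4: subtract (-9·x)·f(x) = -9·x^4 + 36·x^3 - 45·x^2 - 27·x, leaving -30·x^3 + 51·x^2 + 16·x + 6
  leading term -30·x^3: subtract (-30)·f(x) = -30·x^3 + 120·x^2 - 150·x - 90, leaving -69·x^2 + 166·x + 96
The degree is now < 3, so this is the remainder. Hence a · b ≡ -69·x^2 + 166·x + 96 in Q[x]/(f).

Final answer: a · b ≡ -69·x^2 + 166·x + 96 (mod f(x))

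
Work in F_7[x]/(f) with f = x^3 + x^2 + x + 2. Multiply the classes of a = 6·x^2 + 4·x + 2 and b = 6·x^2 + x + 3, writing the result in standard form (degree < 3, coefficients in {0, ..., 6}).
a · b ≡ 4·x^2 + 4·x + 4 (mod f(x))

Multiply as integer polynomials: a · b = 36·x^4 + 30·x^3 + 34·x^2 + 14·x + 6. Reducing coefficients mod 7: a · b ≡ x^4 + 2·x^3 + 6·x^2 + 6. Now divide by f(x) = x^3 + x^2 + x + 2 in F_7[x], eliminating the leading term at each step:
  leading term x^4: subtract (x)·f(x) = x^4 + x^3 + x^2 + 2·x, leaving x^3 + 5·x^2 + 5·x + 6 (coefficients mod 7)
  leading term x^3: subtract (1)·f(x) = x^3 + x^2 + x + 2, leaving 4·x^2 + 4·x + 4 (coefficients mod 7)
The degree is now < 3, so this is the remainder. Hence a · b ≡ 4·x^2 + 4·x + 4 in F_7[x]/(f).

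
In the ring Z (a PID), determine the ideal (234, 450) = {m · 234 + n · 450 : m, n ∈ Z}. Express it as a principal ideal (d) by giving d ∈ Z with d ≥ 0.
In the PID Z, (a, b) is generated by gcd(a, b). Compute gcd(450, 234) with the extended Euclidean algorithm, tracking rows (r, s, t) with s·450 + t·234 = r:
  row A: (450, 1, 0)   [1·450 + 0·234 = 450]
  row B: (234, 0, 1)   [0·450 + 1·234 = 234]
  450 = 1·234 + 216   → row C = row A − 1·row B = (216, 1, −1)   [check: 1·450 − 1·234 = 216]
  234 = 1·216 + 18   → row D = row B − 1·row C = (18, −1, 2)   [check: −1·450 + 2·234 = 18]
  216 = 12·18 + 0   → remainder 0, stop. gcd = 18 (last nonzero row D).
So gcd(234, 450) = 18, with Bézout identity −1·450 + 2·234 = 18. Containment (⊇): the Bézout identity exhibits 18 as an element of (234, 450), giving (18) ⊆ (234, 450). Containment (⊆): since 18 | 234 and 18 | 450 (234 = 18·13, 450 = 18·25), every Z-linear combination of 234 and 450 is divisible by 18, so (234, 450) ⊆ (18). Therefore (234, 450) = (18), d = 18.

Final answer: (234, 450) = (18); d = 18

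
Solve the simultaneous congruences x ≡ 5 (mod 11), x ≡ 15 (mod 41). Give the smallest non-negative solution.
The moduli 11, 41 are pairwise coprime, so by the CRT there is a unique solution mod 11·41 = 451.
Solve by successive substitution. Start with x ≡ 5 (mod 11).
  Combine with x ≡ 15 (mod 41): write x = 5 + 11·t and require 5 + 11·t ≡ 15 (mod 41), i.e. 11·t ≡ 15 − 5 ≡ 10 (mod 41). Since 11^(−1) ≡ 15 (mod 41), t ≡ 15·10 ≡ 27 (mod 41). So x ≡ 5 + 11·27 = 302 (mod 451).
Unique solution in [0, 451): x = 302.

Final answer: x ≡ 302 (mod 451); the representative in [0, 451) is 302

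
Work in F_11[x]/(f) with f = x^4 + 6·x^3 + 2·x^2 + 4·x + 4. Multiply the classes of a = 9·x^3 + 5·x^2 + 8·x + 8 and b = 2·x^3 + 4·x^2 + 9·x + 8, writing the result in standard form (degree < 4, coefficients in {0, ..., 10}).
Multiply as integer polynomials: a · b = 18·x^6 + 46·x^5 + 117·x^4 + 165·x^3 + 144·x^2 + 136·x + 64. Reducing coefficients mod 11: a · b ≡ 7·x^6 + 2·x^5 + 7·x^4 + x^2 + 4·x + 9. Now divide by f(x) = x^4 + 6·x^3 + 2·x^2 + 4·x + 4 in F_11[x], eliminating the leading term at each step:
  leading term 7·x^6: subtract (7·x^2)·f(x) = 7·x^6 + 9·x^5 + 3·x^4 + 6·x^3 + 6·x^2, leaving 4·x^5 + 4·x^4 + 5·x^3 + 6·x^2 + 4·x + 9 (coefficients mod 11)
  leading term 4·x^5: subtract (4·x)·f(x) = 4·x^5 + 2·x^4 + 8·x^3 + 5·x^2 + 5·x, leaving 2·x^4 + 8·x^3 + x^2 + 10·x + 9 (coefficients mod 11)
  leading term 2·x^4: subtract (2)·f(x) = 2·x^4 + x^3 + 4·x^2 + 8·x + 8, leaving 7·x^3 + 8·x^2 + 2·x + 1 (coefficients mod 11)
The degree is now < 4, so this is the remainder. Hence a · b ≡ 7·x^3 + 8·x^2 + 2·x + 1 in F_11[x]/(f).

Final answer: a · b ≡ 7·x^3 + 8·x^2 + 2·x + 1 (mod f(x))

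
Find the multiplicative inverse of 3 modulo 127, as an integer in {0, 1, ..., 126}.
3^(−1) ≡ 85 (mod 127)

Apply the extended Euclidean algorithm to (127, 3), tracking rows (r, s, t) with s·127 + t·3 = r. Each division r_prev = q·r_cur + r_new produces the new row as (previous row) − q·(current row):
  row A: (127, 1, 0)   [1·127 + 0·3 = 127]
  row B: (3, 0, 1)   [0·127 + 1·3 = 3]
  127 = 42·3 + 1   → row C = row A − 42·row B = (1, 1, −42)   [check: 1·127 − 42·3 = 1]
  3 = 3·1 + 0   → remainder 0, stop. gcd = 1 (last nonzero row C).
The gcd is 1, so 3 is invertible mod 127. The last nonzero row gives 1·127 − 42·3 = 1, so t = −42. So 3^(−1) ≡ −42 ≡ 85 (mod 127). Verify: 3 · 85 = 255 ≡ 1 (mod 127). ✓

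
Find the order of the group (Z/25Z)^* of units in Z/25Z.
|(Z/25Z)^*| = 20

(Z/25Z)^* consists of the classes a with gcd(a, 25) = 1, so its order is φ(25). φ is multiplicative, with φ(p^e) = p^e − p^(e−1). Factorise 25 = 5^2. Then
  φ(25) = (5^2 − 5^1) = 20 = 20.
Thus |(Z/25Z)^*| = 20.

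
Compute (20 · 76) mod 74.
40

Reduce the factors first: 76 ≡ 2 (mod 74), so 20 · 76 ≡ 20 · 2 (mod 74). 20 · 2 = 40. Dividing by 74: 40 = 0·74 + 40. So (20 · 76) mod 74 = 40.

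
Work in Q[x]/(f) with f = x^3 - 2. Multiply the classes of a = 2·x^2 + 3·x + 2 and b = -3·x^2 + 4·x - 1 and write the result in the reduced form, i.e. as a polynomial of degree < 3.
First multiply in Q[x] without reducing: a · b = -6·x^4 - x^3 + 4·x^2 + 5·x - 2. Now divide by f(x) = x^3 - 2, eliminating the leading term at each step:
  leading term -6·x^4: subtract (-6·x)·f(x) = -6·x^4 + 12·x, leaving -x^3 + 4·x^2 - 7·x - 2
  leading term -x^3: subtract (-1)·f(x) = 2 - x^3, leaving 4·x^2 - 7·x - 4
The degree is now < 3, so this is the remainder. Hence a · b ≡ 4·x^2 - 7·x - 4 in Q[x]/(f).

Final answer: a · b ≡ 4·x^2 - 7·x - 4 (mod f(x))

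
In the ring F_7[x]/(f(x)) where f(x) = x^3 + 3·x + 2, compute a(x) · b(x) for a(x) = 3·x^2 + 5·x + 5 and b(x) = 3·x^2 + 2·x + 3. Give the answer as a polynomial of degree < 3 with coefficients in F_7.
Multiply as integer polynomials: a · b = 9·x^4 + 21·x^3 + 34·x^2 + 25·x + 15. Reducing coefficients mod 7: a · b ≡ 2·x^4 + 6·x^2 + 4·x + 1. Now divide by f(x) = x^3 + 3·x + 2 in F_7[x], eliminating the leading term at each step:
  leading term 2·x^4: subtract (2·x)·f(x) = 2·x^4 + 6·x^2 + 4·x, leaving 1 (coefficients mod 7)
The degree is now < 3, so this is the remainder. Hence a · b ≡ 1 in F_7[x]/(f).

Final answer: a · b ≡ 1 (mod f(x))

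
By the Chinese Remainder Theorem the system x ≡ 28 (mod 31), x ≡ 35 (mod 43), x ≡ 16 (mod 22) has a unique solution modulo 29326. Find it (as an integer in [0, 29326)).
The moduli 31, 43, 22 are pairwise coprime, so by the CRT there is a unique solution mod 31·43·22 = 29326.
Solve by successive substitution. Start with x ≡ 28 (mod 31).
  Combine with x ≡ 35 (mod 43): write x = 28 + 31·t and require 28 + 31·t ≡ 35 (mod 43), i.e. 31·t ≡ 35 − 28 ≡ 7 (mod 43). Since 31^(−1) ≡ 25 (mod 43), t ≡ 25·7 ≡ 3 (mod 43). So x ≡ 28 + 31·3 = 121 (mod 1333).
  Combine with x ≡ 16 (mod 22): write x = 121 + 1333·t and require 121 + 1333·t ≡ 16 (mod 22), i.e. 1333·t ≡ 16 − 121 ≡ 5 (mod 22). Since 1333^(−1) ≡ 17 (mod 22) (1333 ≡ 13 (mod 22)), t ≡ 17·5 ≡ 19 (mod 22). So x ≡ 121 + 1333·19 = 25448 (mod 29326).
Unique solution in [0, 29326): x = 25448.

Final answer: x ≡ 25448 (mod 29326); the representative in [0, 29326) is 25448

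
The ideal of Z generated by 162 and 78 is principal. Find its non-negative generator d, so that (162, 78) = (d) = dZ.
(162, 78) = (6); d = 6

In the PID Z, (a, b) is generated by gcd(a, b). Compute gcd(162, 78) with the extended Euclidean algorithm, tracking rows (r, s, t) with s·162 + t·78 = r:
  row A: (162, 1, 0)   [1·162 + 0·78 = 162]
  row B: (78, 0, 1)   [0·162 + 1·78 = 78]
  162 = 2·78 + 6   → row C = row A − 2·row B = (6, 1, −2)   [check: 1·162 − 2·78 = 6]
  78 = 13·6 + 0   → remainder 0, stop. gcd = 6 (last nonzero row C).
So gcd(162, 78) = 6, with Bézout identity 1·162 − 2·78 = 6. Containment (⊇): the Bézout identity exhibits 6 as an element of (162, 78), giving (6) ⊆ (162, 78). Containment (⊆): since 6 | 162 and 6 | 78 (162 = 6·27, 78 = 6·13), every Z-linear combination of 162 and 78 is divisible by 6, so (162, 78) ⊆ (6). Therefore (162, 78) = (6), d = 6.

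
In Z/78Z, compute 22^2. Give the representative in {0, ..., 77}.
Use repeated squaring. Binary(2) = 10. Walk through the bits of the exponent 2 left-to-right: at each bit after the leading one, square the running value, then multiply by 22 if the bit is 1 (always reducing mod 78):
  bit 1 = 1 (leading): start with 22.
  bit 2 = 0: square 22^2 = 484 ≡ 16 (mod 78).
Final value: 22^2 ≡ 16 (mod 78).

Final answer: 16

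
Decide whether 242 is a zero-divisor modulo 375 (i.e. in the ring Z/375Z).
gcd(242, 375) = 1, so 242 is a unit in Z/375Z (it has a multiplicative inverse). A unit cannot be a zero-divisor: if 242·b ≡ 0 then multiplying both sides by 242^(−1) gives b ≡ 0. So 242 is not a zero-divisor.

Final answer: NO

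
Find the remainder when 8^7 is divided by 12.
Use repeated squaring. Binary(7) = 111. Walk through the bits of the exponent 7 left-to-right: at each bit after the leading one, square the running value, then multiply by 8 if the bit is 1 (always reducing mod 12):
  bit 1 = 1 (leading): start with 8.
  bit 2 = 1: square 8^2 = 64 ≡ 4; bit is 1, so multiply 4·8 = 32 ≡ 8 (mod 12).
  bit 3 = 1: square 8^2 = 64 ≡ 4; bit is 1, so multiply 4·8 = 32 ≡ 8 (mod 12).
Final value: 8^7 ≡ 8 (mod 12).

Final answer: 8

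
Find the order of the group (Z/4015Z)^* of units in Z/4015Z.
(Z/4015Z)^* consists of the classes a with gcd(a, 4015) = 1, so its order is φ(4015). φ is multiplicative, with φ(p^e) = p^e − p^(e−1). Factorise 4015 = 5 · 11 · 73. Then
  φ(4015) = (5 − 1) · (11 − 1) · (73 − 1) = 4 · 10 · 72 = 2880.
Thus |(Z/4015Z)^*| = 2880.

Final answer: |(Z/4015Z)^*| = 2880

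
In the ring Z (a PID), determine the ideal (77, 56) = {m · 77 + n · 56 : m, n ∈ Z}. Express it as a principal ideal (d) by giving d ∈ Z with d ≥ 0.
(77, 56) = (7); d = 7

In the PID Z, (a, b) is generated by gcd(a, b). Compute gcd(77, 56) with the extended Euclidean algorithm, tracking rows (r, s, t) with s·77 + t·56 = r:
  row A: (77, 1, 0)   [1·77 + 0·56 = 77]
  row B: (56, 0, 1)   [0·77 + 1·56 = 56]
  77 = 1·56 + 21   → row C = row A − 1·row B = (21, 1, −1)   [check: 1·77 − 1·56 = 21]
  56 = 2·21 + 14   → row D = row B − 2·row C = (14, −2, 3)   [check: −2·77 + 3·56 = 14]
  21 = 1·14 + 7   → row E = row C − 1·row D = (7, 3, −4)   [check: 3·77 − 4·56 = 7]
  14 = 2·7 + 0   → remainder 0, stop. gcd = 7 (last nonzero row E).
So gcd(77, 56) = 7, with Bézout identity 3·77 − 4·56 = 7. Containment (⊇): the Bézout identity exhibits 7 as an element of (77, 56), giving (7) ⊆ (77, 56). Containment (⊆): since 7 | 77 and 7 | 56 (77 = 7·11, 56 = 7·8), every Z-linear combination of 77 and 56 is divisible by 7, so (77, 56) ⊆ (7). Therefore (77, 56) = (7), d = 7.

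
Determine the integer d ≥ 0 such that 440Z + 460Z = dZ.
In the PID Z, (a, b) is generated by gcd(a, b). Compute gcd(460, 440) with the extended Euclidean algorithm, tracking rows (r, s, t) with s·460 + t·440 = r:
  row A: (460, 1, 0)   [1·460 + 0·440 = 460]
  row B: (440, 0, 1)   [0·460 + 1·440 = 440]
  460 = 1·440 + 20   → row C = row A − 1·row B = (20, 1, −1)   [check: 1·460 − 1·440 = 20]
  440 = 22·20 + 0   → remainder 0, stop. gcd = 20 (last nonzero row C).
So gcd(440, 460) = 20, with Bézout identity 1·460 − 1·440 = 20. Containment (⊇): the Bézout identity exhibits 20 as an element of (440, 460), giving (20) ⊆ (440, 460). Containment (⊆): since 20 | 440 and 20 | 460 (440 = 20·22, 460 = 20·23), every Z-linear combination of 440 and 460 is divisible by 20, so (440, 460) ⊆ (20). Therefore (440, 460) = (20), d = 20.

Final answer: (440, 460) = (20); d = 20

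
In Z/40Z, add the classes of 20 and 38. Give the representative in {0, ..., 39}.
18

Both summands are already reduced mod 40. 20 + 38 = 58; 58 = 1·40 + 18, so (20 + 38) mod 40 = 18.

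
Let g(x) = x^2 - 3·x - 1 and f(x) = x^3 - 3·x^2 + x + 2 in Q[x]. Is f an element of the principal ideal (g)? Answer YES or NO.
In Q[x] the ideal (g) consists of all multiples of g, so f ∈ (g) iff g | f, i.e. iff the remainder of f on division by g is 0. Divide f by g (g is monic, so eliminate the leading term of the running remainder at each step):
  leading term x^3: subtract (x)·g(x) = x^3 - 3·x^2 - x, leaving 2·x + 2
The remainder r(x) = 2·x + 2 ≠ 0 (and deg r < deg g), so g ∤ f, i.e. f ∉ (g).

Final answer: NO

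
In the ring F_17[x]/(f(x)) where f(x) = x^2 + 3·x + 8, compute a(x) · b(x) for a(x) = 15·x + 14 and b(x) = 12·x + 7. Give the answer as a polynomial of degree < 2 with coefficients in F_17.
a · b ≡ 5·x + 1 (mod f(x))

Multiply as integer polynomials: a · b = 180·x^2 + 273·x + 98. Reducing coefficients mod 17: a · b ≡ 10·x^2 + x + 13. Now divide by f(x) = x^2 + 3·x + 8 in F_17[x], eliminating the leading term at each step:
  leading term 10·x^2: subtract (10)·f(x) = 10·x^2 + 13·x + 12, leaving 5·x + 1 (coefficients mod 17)
The degree is now < 2, so this is the remainder. Hence a · b ≡ 5·x + 1 in F_17[x]/(f).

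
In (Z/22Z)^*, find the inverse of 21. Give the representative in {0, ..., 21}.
Apply the extended Euclidean algorithm to (22, 21), tracking rows (r, s, t) with s·22 + t·21 = r. Each division r_prev = q·r_cur + r_new produces the new row as (previous row) − q·(current row):
  row A: (22, 1, 0)   [1·22 + 0·21 = 22]
  row B: (21, 0, 1)   [0·22 + 1·21 = 21]
  22 = 1·21 + 1   → row C = row A − 1·row B = (1, 1, −1)   [check: 1·22 − 1·21 = 1]
  21 = 21·1 + 0   → remainder 0, stop. gcd = 1 (last nonzero row C).
The gcd is 1, so 21 is invertible mod 22. The last nonzero row gives 1·22 − 1·21 = 1, so t = −1. So 21^(−1) ≡ −1 ≡ 21 (mod 22). Verify: 21 · 21 = 441 ≡ 1 (mod 22). ✓

Final answer: 21^(−1) ≡ 21 (mod 22)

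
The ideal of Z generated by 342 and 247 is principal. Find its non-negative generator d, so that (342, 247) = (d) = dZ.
In the PID Z, (a, b) is generated by gcd(a, b). Compute gcd(342, 247) with the extended Euclidean algorithm, tracking rows (r, s, t) with s·342 + t·247 = r:
  row A: (342, 1, 0)   [1·342 + 0·247 = 342]
  row B: (247, 0, 1)   [0·342 + 1·247 = 247]
  342 = 1·247 + 95   → row C = row A − 1·row B = (95, 1, −1)   [check: 1·342 − 1·247 = 95]
  247 = 2·95 + 57   → row D = row B − 2·row C = (57, −2, 3)   [check: −2·342 + 3·247 = 57]
  95 = 1·57 + 38   → row E = row C − 1·row D = (38, 3, −4)   [check: 3·342 − 4·247 = 38]
  57 = 1·38 + 19   → row F = row D − 1·row E = (19, −5, 7)   [check: −5·342 + 7·247 = 19]
  38 = 2·19 + 0   → remainder 0, stop. gcd = 19 (last nonzero row F).
So gcd(342, 247) = 19, with Bézout identity −5·342 + 7·247 = 19. Containment (⊇): the Bézout identity exhibits 19 as an element of (342, 247), giving (19) ⊆ (342, 247). Containment (⊆): since 19 | 342 and 19 | 247 (342 = 19·18, 247 = 19·13), every Z-linear combination of 342 and 247 is divisible by 19, so (342, 247) ⊆ (19). Therefore (342, 247) = (19), d = 19.

Final answer: (342, 247) = (19); d = 19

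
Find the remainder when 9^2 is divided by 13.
Use repeated squaring. Binary(2) = 10. Walk through the bits of the exponent 2 left-to-right: at each bit after the leading one, square the running value, then multiply by 9 if the bit is 1 (always reducing mod 13):
  bit 1 = 1 (leading): start with 9.
  bit 2 = 0: square 9^2 = 81 ≡ 3 (mod 13).
Final value: 9^2 ≡ 3 (mod 13).

Final answer: 3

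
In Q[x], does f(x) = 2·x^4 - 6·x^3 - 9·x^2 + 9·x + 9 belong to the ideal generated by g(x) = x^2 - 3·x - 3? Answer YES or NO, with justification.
YES

In Q[x] the ideal (g) consists of all multiples of g, so f ∈ (g) iff g | f, i.e. iff the remainder of f on division by g is 0. Divide f by g (g is monic, so eliminate the leading term of the running remainder at each step):
  leading term 2·x^4: subtract (2·x^2)·g(x) = 2·x^4 - 6·x^3 - 6·x^2, leaving -3·x^2 + 9·x + 9
  leading term -3·x^2: subtract (-3)·g(x) = -3·x^2 + 9·x + 9, leaving 0
The remainder is 0, so f(x) = g(x) · h(x) with h(x) = 2·x^2 - 3. Hence g | f, i.e. f ∈ (g).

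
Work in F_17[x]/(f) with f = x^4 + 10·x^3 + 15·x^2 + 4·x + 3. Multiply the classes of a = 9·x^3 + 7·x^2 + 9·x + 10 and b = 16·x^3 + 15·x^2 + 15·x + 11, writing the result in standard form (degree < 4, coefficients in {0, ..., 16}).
Multiply as integer polynomials: a · b = 144·x^6 + 247·x^5 + 384·x^4 + 499·x^3 + 362·x^2 + 249·x + 110. Reducing coefficients mod 17: a · b ≡ 8·x^6 + 9·x^5 + 10·x^4 + 6·x^3 + 5·x^2 + 11·x + 8. Now divide by f(x) = x^4 + 10·x^3 + 15·x^2 + 4·x + 3 in F_17[x], eliminating the leading term at each step:
  leading term 8·x^6: subtract (8·x^2)·f(x) = 8·x^6 + 12·x^5 + x^4 + 15·x^3 + 7·x^2, leaving 14·x^5 + 9·x^4 + 8·x^3 + 15·x^2 + 11·x + 8 (coefficients mod 17)
  leading term 14·x^5: subtract (14·x)·f(x) = 14·x^5 + 4·x^4 + 6·x^3 + 5·x^2 + 8·x, leaving 5·x^4 + 2·x^3 + 10·x^2 + 3·x + 8 (coefficients mod 17)
  leading term 5·x^4: subtract (5)·f(x) = 5·x^4 + 16·x^3 + 7·x^2 + 3·x + 15, leaving 3·x^3 + 3·x^2 + 10 (coefficients mod 17)
The degree is now < 4, so this is the remainder. Hence a · b ≡ 3·x^3 + 3·x^2 + 10 in F_17[x]/(f).

Final answer: a · b ≡ 3·x^3 + 3·x^2 + 10 (mod f(x))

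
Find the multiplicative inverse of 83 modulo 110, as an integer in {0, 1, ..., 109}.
83^(−1) ≡ 57 (mod 110)

Apply the extended Euclidean algorithm to (110, 83), tracking rows (r, s, t) with s·110 + t·83 = r. Each division r_prev = q·r_cur + r_new produces the new row as (previous row) − q·(current row):
  row A: (110, 1, 0)   [1·110 + 0·83 = 110]
  row B: (83, 0, 1)   [0·110 + 1·83 = 83]
  110 = 1·83 + 27   → row C = row A − 1·row B = (27, 1, −1)   [check: 1·110 − 1·83 = 27]
  83 = 3·27 + 2   → row D = row B − 3·row C = (2, −3, 4)   [check: −3·110 + 4·83 = 2]
  27 = 13·2 + 1   → row E = row C − 13·row D = (1, 40, −53)   [check: 40·110 − 53·83 = 1]
  2 = 2·1 + 0   → remainder 0, stop. gcd = 1 (last nonzero row E).
The gcd is 1, so 83 is invertible mod 110. The last nonzero row gives 40·110 − 53·83 = 1, so t = −53. So 83^(−1) ≡ −53 ≡ 57 (mod 110). Verify: 83 · 57 = 4731 ≡ 1 (mod 110). ✓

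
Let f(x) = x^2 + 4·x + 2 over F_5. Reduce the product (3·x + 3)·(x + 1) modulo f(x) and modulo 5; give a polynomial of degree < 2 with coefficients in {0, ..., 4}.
Multiply as integer polynomials: a · b = 3·x^2 + 6·x + 3. Reducing coefficients mod 5: a · b ≡ 3·x^2 + x + 3. Now divide by f(x) = x^2 + 4·x + 2 in F_5[x], eliminating the leading term at each step:
  leading term 3·x^2: subtract (3)·f(x) = 3·x^2 + 2·x + 1, leaving 4·x + 2 (coefficients mod 5)
The degree is now < 2, so this is the remainder. Hence a · b ≡ 4·x + 2 in F_5[x]/(f).

Final answer: a · b ≡ 4·x + 2 (mod f(x))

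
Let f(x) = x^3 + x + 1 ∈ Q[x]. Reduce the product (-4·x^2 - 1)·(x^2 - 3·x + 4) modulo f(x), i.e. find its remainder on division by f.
First multiply in Q[x] without reducing: a · b = -4·x^4 + 12·x^3 - 17·x^2 + 3·x - 4. Now divide by f(x) = x^3 + x + 1, eliminating the leading term at each step:
  leading term -4·x^4: subtract (-4·x)·f(x) = -4·x^4 - 4·x^2 - 4·x, leaving 12·x^3 - 13·x^2 + 7·x - 4
  leading term 12·x^3: subtract (12)·f(x) = 12·x^3 + 12·x + 12, leaving -13·x^2 - 5·x - 16
The degree is now < 3, so this is the remainder. Hence a · b ≡ -13·x^2 - 5·x - 16 in Q[x]/(f).

Final answer: a · b ≡ -13·x^2 - 5·x - 16 (mod f(x))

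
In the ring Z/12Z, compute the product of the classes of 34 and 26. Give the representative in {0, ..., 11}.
8

Reduce the factors first: 34 ≡ 10, 26 ≡ 2 (mod 12), so 34 · 26 ≡ 10 · 2 (mod 12). 10 · 2 = 20. Dividing by 12: 20 = 1·12 + 8. So (34 · 26) mod 12 = 8.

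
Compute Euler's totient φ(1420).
φ is multiplicative, with φ(p^e) = p^e − p^(e−1). Factorise 1420 = 2^2 · 5 · 71. Then
  φ(1420) = (2^2 − 2^1) · (5 − 1) · (71 − 1) = 2 · 4 · 70 = 560.

Final answer: φ(1420) = 560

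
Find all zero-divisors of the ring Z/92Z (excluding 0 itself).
nonzero zero-divisors of Z/92Z = {2, 4, 6, 8, 10, 12, 14, 16, 18, 20, 22, 23, 24, 26, 28, 30, 32, 34, 36, 38, 40, 42, 44, 46, 48, 50, 52, 54, 56, 58, 60, 62, 64, 66, 68, 69, 70, 72, 74, 76, 78, 80, 82, 84, 86, 88, 90}

An element a ∈ Z/92Z (with a ≠ 0) is a zero-divisor iff gcd(a, 92) > 1 (because a is a unit precisely when gcd(a, n) = 1, and in Z/nZ every nonzero, non-unit element is a zero-divisor). Scan a = 1, ..., 91 and keep those with gcd(a, 92) > 1:
  gcd(2, 92) = 2, gcd(4, 92) = 4, gcd(6, 92) = 2, gcd(8, 92) = 4, gcd(10, 92) = 2, gcd(12, 92) = 4, gcd(14, 92) = 2, gcd(16, 92) = 4, gcd(18, 92) = 2, gcd(20, 92) = 4, gcd(22, 92) = 2, gcd(23, 92) = 23, gcd(24, 92) = 4, gcd(26, 92) = 2, gcd(28, 92) = 4, gcd(30, 92) = 2, gcd(32, 92) = 4, gcd(34, 92) = 2, gcd(36, 92) = 4, gcd(38, 92) = 2, gcd(40, 92) = 4, gcd(42, 92) = 2, gcd(44, 92) = 4, gcd(46, 92) = 46, gcd(48, 92) = 4, gcd(50, 92) = 2, gcd(52, 92) = 4, gcd(54, 92) = 2, gcd(56, 92) = 4, gcd(58, 92) = 2, gcd(60, 92) = 4, gcd(62, 92) = 2, gcd(64, 92) = 4, gcd(66, 92) = 2, gcd(68, 92) = 4, gcd(69, 92) = 23, gcd(70, 92) = 2, gcd(72, 92) = 4, gcd(74, 92) = 2, gcd(76, 92) = 4, gcd(78, 92) = 2, gcd(80, 92) = 4, gcd(82, 92) = 2, gcd(84, 92) = 4, gcd(86, 92) = 2, gcd(88, 92) = 4, gcd(90, 92) = 2.
All other a ∈ {1, ..., 91} have gcd(a, 92) = 1 and are units. So the nonzero zero-divisors are exactly the 47 values of a appearing in this scan.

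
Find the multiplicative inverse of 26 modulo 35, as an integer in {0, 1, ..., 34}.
26^(−1) ≡ 31 (mod 35)

Apply the extended Euclidean algorithm to (35, 26), tracking rows (r, s, t) with s·35 + t·26 = r. Each division r_prev = q·r_cur + r_new produces the new row as (previous row) − q·(current row):
  row A: (35, 1, 0)   [1·35 + 0·26 = 35]
  row B: (26, 0, 1)   [0·35 + 1·26 = 26]
  35 = 1·26 + 9   → row C = row A − 1·row B = (9, 1, −1)   [check: 1·35 − 1·26 = 9]
  26 = 2·9 + 8   → row D = row B − 2·row C = (8, −2, 3)   [check: −2·35 + 3·26 = 8]
  9 = 1·8 + 1   → row E = row C − 1·row D = (1, 3, −4)   [check: 3·35 − 4·26 = 1]
  8 = 8·1 + 0   → remainder 0, stop. gcd = 1 (last nonzero row E).
The gcd is 1, so 26 is invertible mod 35. The last nonzero row gives 3·35 − 4·26 = 1, so t = −4. So 26^(−1) ≡ −4 ≡ 31 (mod 35). Verify: 26 · 31 = 806 ≡ 1 (mod 35). ✓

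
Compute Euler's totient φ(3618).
φ is multiplicative, with φ(p^e) = p^e − p^(e−1). Factorise 3618 = 2 · 3^3 · 67. Then
  φ(3618) = (2 − 1) · (3^3 − 3^2) · (67 − 1) = 1 · 18 · 66 = 1188.

Final answer: φ(3618) = 1188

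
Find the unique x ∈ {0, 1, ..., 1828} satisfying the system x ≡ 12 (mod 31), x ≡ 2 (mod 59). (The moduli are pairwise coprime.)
x ≡ 415 (mod 1829); the representative in [0, 1829) is 415

The moduli 31, 59 are pairwise coprime, so by the CRT there is a unique solution mod 31·59 = 1829.
Solve by successive substitution. Start with x ≡ 12 (mod 31).
  Combine with x ≡ 2 (mod 59): write x = 12 + 31·t and require 12 + 31·t ≡ 2 (mod 59), i.e. 31·t ≡ 2 − 12 ≡ 49 (mod 59). Since 31^(−1) ≡ 40 (mod 59), t ≡ 40·49 ≡ 13 (mod 59). So x ≡ 12 + 31·13 = 415 (mod 1829).
Unique solution in [0, 1829): x = 415.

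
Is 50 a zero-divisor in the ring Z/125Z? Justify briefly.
YES

gcd(50, 125) = 25 > 1, so 50 is not a unit in Z/125Z. In Z/nZ every nonzero non-unit is a zero-divisor: explicitly, take b = 125/gcd = 5 ≠ 0 (mod 125); then 50·5 = 250 = 2·125, i.e. 50·5 ≡ 0 (mod 125). So 50 is a zero-divisor.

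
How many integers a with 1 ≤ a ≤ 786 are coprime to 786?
260

The number of a ∈ {1, ..., 786} with gcd(a, 786) = 1 is by definition Euler's totient φ(786). φ is multiplicative, with φ(p^e) = p^e − p^(e−1). Factorise 786 = 2 · 3 · 131. Then
  φ(786) = (2 − 1) · (3 − 1) · (131 − 1) = 1 · 2 · 130 = 260.
So there are 260 such integers.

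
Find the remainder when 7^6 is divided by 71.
2

Use repeated squaring. Binary(6) = 110. Walk through the bits of the exponent 6 left-to-right: at each bit after the leading one, square the running value, then multiply by 7 if the bit is 1 (always reducing mod 71):
  bit 1 = 1 (leading): start with 7.
  bit 2 = 1: square 7^2 = 49; bit is 1, so multiply 49·7 = 343 ≡ 59 (mod 71).
  bit 3 = 0: square 59^2 = 3481 ≡ 2 (mod 71).
Final value: 7^6 ≡ 2 (mod 71).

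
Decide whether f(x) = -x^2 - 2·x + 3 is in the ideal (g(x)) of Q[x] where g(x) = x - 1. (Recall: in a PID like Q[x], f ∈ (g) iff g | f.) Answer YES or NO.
In Q[x] the ideal (g) consists of all multiples of g, so f ∈ (g) iff g | f, i.e. iff the remainder of f on division by g is 0. Divide f by g (g is monic, so eliminate the leading term of the running remainder at each step):
  leading term -x^2: subtract (-x)·g(x) = -x^2 + x, leaving 3 - 3·x
  leading term -3·x: subtract (-3)·g(x) = 3 - 3·x, leaving 0
The remainder is 0, so f(x) = g(x) · h(x) with h(x) = -x - 3. Hence g | f, i.e. f ∈ (g).

Final answer: YES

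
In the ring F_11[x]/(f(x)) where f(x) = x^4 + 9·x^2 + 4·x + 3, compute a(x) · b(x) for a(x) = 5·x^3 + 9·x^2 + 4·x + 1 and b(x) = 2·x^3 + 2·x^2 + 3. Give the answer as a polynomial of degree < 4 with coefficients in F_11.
Multiply as integer polynomials: a · b = 10·x^6 + 28·x^5 + 26·x^4 + 25·x^3 + 29·x^2 + 12·x + 3. Reducing coefficients mod 11: a · b ≡ 10·x^6 + 6·x^5 + 4·x^4 + 3·x^3 + 7·x^2 + x + 3. Now divide by f(x) = x^4 + 9·x^2 + 4·x + 3 in F_11[x], eliminating the leading term at each step:
  leading term 10·x^6: subtract (10·x^2)·f(x) = 10·x^6 + 2·x^4 + 7·x^3 + 8·x^2, leaving 6·x^5 + 2·x^4 + 7·x^3 + 10·x^2 + x + 3 (coefficients mod 11)
  leading term 6·x^5: subtract (6·x)·f(x) = 6·x^5 + 10·x^3 + 2·x^2 + 7·x, leaving 2·x^4 + 8·x^3 + 8·x^2 + 5·x + 3 (coefficients mod 11)
  leading term 2·x^4: subtract (2)·f(x) = 2·x^4 + 7·x^2 + 8·x + 6, leaving 8·x^3 + x^2 + 8·x + 8 (coefficients mod 11)
The degree is now < 4, so this is the remainder. Hence a · b ≡ 8·x^3 + x^2 + 8·x + 8 in F_11[x]/(f).

Final answer: a · b ≡ 8·x^3 + x^2 + 8·x + 8 (mod f(x))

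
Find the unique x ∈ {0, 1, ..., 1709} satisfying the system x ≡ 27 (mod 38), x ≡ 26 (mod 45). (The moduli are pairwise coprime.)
x ≡ 521 (mod 1710); the representative in [0, 1710) is 521

The moduli 38, 45 are pairwise coprime, so by the CRT there is a unique solution mod 38·45 = 1710.
Solve by successive substitution. Start with x ≡ 27 (mod 38).
  Combine with x ≡ 26 (mod 45): write x = 27 + 38·t and require 27 + 38·t ≡ 26 (mod 45), i.e. 38·t ≡ 26 − 27 ≡ 44 (mod 45). Since 38^(−1) ≡ 32 (mod 45), t ≡ 32·44 ≡ 13 (mod 45). So x ≡ 27 + 38·13 = 521 (mod 1710).
Unique solution in [0, 1710): x = 521.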